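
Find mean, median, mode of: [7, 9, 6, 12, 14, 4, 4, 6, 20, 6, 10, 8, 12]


Sorted: [4, 4, 6, 6, 6, 7, 8, 9, 10, 12, 12, 14, 20]
Mean = 118/13
Median = 8
Freq: {7: 1, 9: 1, 6: 3, 12: 2, 14: 1, 4: 2, 20: 1, 10: 1, 8: 1}
Mode: [6]

Mean=118/13, Median=8, Mode=6


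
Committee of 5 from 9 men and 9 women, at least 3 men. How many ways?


Count by #men:
  3M,2W: C(9,3)×C(9,2)=3024
  4M,1W: C(9,4)×C(9,1)=1134
  5M,0W: C(9,5)×C(9,0)=126
Total = 4284

4284


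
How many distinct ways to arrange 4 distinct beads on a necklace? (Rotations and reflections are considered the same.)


Free circular arrangements: rotations and reflections both identified.
(n-1)!/2 = 3!/2 = 6/2 = 3

3


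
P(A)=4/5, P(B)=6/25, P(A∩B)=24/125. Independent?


P(A)×P(B) = 24/125
P(A∩B) = 24/125
Equal ✓ → Independent

Yes, independent


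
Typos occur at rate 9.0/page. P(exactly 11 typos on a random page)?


Poisson(λ=9.0): P(X=11) = e^(-λ)×λ^k/k!
= e^(-9.0) × 9.0^11 / 11!
≈ 0.0001234098041 × 31381059609 / 39916800 ≈ 0.097020

P(X=11) ≈ 0.097020 ≈ 9.70%


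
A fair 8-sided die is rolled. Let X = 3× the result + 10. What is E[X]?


E[die] = (1+8)/2 = 9/2
E[X] = 3×9/2 + 10 = 47/2

E[X] = 47/2


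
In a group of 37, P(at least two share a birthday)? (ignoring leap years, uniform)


P(all different) = Π(365-i)/365 for i=0..36
= 0.151266
P(match) = 1 - 0.151266 = 0.848734

P ≈ 0.8487 ≈ 84.87%


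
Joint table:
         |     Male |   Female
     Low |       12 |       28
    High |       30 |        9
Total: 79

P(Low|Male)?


P(Low|Male) = 12/(12+30) = 12/42 = 2/7

P = 2/7 ≈ 28.57%


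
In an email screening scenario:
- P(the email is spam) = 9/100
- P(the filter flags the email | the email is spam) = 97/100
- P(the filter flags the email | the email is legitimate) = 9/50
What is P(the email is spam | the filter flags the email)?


Using Bayes' theorem:
P(A|B) = P(B|A)·P(A) / P(B)

P(the filter flags the email) = 97/100 × 9/100 + 9/50 × 91/100
= 873/10000 + 819/5000 = 2511/10000

P(the email is spam|the filter flags the email) = (873/10000) / (2511/10000) = 97/279

P(the email is spam|the filter flags the email) = 97/279 ≈ 34.77%


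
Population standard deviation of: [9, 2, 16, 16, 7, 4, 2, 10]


Mean = 66/8 = 33/4
  (9-33/4)²=9/16
  (2-33/4)²=625/16
  (16-33/4)²=961/16
  (16-33/4)²=961/16
  (7-33/4)²=25/16
  (4-33/4)²=289/16
  (2-33/4)²=625/16
  (10-33/4)²=49/16
Σ(x-μ)² = 443/2
σ² = (443/2)/8 = 443/16

σ = √(443/16) ≈ 5.2619


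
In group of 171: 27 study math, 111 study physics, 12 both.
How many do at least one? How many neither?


|A∪B| = 27+111-12 = 126
Neither = 171-126 = 45

At least one: 126; Neither: 45


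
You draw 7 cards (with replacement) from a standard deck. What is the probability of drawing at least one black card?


P(not a black card) = 26/52 = 1/2
P(none in 7 draws) = (1/2)^7 = 1/128
P(≥1 black card) = 1 - 1/128 = 127/128

P = 127/128 ≈ 99.22%


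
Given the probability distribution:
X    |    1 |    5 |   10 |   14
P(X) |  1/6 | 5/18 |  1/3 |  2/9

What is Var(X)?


E[X] = 8
E[X²] = 84
Var(X) = E[X²] - (E[X])² = 84 - 64 = 20

Var(X) = 20 ≈ 20.0000


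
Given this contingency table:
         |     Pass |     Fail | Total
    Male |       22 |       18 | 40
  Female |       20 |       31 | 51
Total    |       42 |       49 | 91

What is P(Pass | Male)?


P(Pass | Male) = 22/(22+18) = 22/40 = 11/20

P(Pass|Male) = 11/20 ≈ 55.00%


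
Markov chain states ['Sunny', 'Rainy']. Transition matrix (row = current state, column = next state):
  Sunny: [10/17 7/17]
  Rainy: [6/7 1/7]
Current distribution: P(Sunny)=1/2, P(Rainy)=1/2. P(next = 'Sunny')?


P(next=Sunny) = Σᵢ P(now=i)×P(i→Sunny)
= 1/2×10/17 + 1/2×6/7
= 5/17 + 3/7 = 86/119

P = 86/119 ≈ 0.7227


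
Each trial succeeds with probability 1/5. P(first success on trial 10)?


Geometric: P(X=10) = (1-p)^(k-1)×p = (4/5)^9×1/5 = 262144/9765625

P(X=10) = 262144/9765625 ≈ 2.68%


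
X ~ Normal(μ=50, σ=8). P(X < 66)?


z = (66-50)/8 = 2.0
P(Z < 2.0) = 0.9772

P(X < 66) ≈ 0.9772


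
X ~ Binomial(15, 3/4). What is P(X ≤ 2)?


P(X ≤ 2) = Σ P(X=i) for i=0..2
P(X=0) = 1/1073741824
P(X=1) = 45/1073741824
P(X=2) = 945/1073741824
Sum = 991/1073741824

P(X ≤ 2) = 991/1073741824 ≈ 0.00%


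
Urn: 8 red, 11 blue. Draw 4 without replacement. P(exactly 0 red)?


Hypergeometric: C(8,0)×C(11,4)/C(19,4)
= 1×330/3876 = 55/646

P(X=0) = 55/646 ≈ 8.51%


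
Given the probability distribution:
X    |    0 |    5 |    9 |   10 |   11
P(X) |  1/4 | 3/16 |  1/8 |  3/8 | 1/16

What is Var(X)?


E[X] = 13/2
E[X²] = 479/8
Var(X) = E[X²] - (E[X])² = 479/8 - 169/4 = 141/8

Var(X) = 141/8 ≈ 17.6250


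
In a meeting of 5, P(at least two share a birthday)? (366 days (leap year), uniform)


P(all different) = Π(366-i)/366 for i=0..4
= 0.972938
P(match) = 1 - 0.972938 = 0.027062

P ≈ 0.0271 ≈ 2.71%


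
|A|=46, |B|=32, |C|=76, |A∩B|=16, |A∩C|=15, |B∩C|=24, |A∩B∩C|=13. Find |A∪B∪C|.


|A∪B∪C| = 46+32+76-16-15-24+13 = 112

|A∪B∪C| = 112


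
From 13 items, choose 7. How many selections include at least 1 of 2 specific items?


Complement: C(13,7) - C(11,7) = 1716 - 330 = 1386

1386


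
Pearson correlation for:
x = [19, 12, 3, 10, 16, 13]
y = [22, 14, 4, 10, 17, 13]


n=6, Σx=73, Σy=80, Σxy=1139, Σx²=1039, Σy²=1254
r = (6×1139 - 73×80)/√((6×1039 - 73²)(6×1254 - 80²))
= 994/√(905×1124) = 994/√1017220 ≈ 994/1008.5732 ≈ 0.9856

r ≈ 0.9856


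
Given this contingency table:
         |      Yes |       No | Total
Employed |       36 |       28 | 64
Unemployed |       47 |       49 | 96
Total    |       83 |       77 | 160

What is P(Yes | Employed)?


P(Yes | Employed) = 36/(36+28) = 36/64 = 9/16

P(Yes|Employed) = 9/16 ≈ 56.25%


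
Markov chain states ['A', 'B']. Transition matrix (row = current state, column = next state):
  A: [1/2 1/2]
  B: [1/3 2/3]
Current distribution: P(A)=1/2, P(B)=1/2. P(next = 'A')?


P(next=A) = Σᵢ P(now=i)×P(i→A)
= 1/2×1/2 + 1/2×1/3
= 1/4 + 1/6 = 5/12

P = 5/12 ≈ 0.4167


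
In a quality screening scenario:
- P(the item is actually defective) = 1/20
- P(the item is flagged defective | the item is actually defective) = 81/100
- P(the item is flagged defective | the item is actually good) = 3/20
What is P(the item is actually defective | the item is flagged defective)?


Using Bayes' theorem:
P(A|B) = P(B|A)·P(A) / P(B)

P(the item is flagged defective) = 81/100 × 1/20 + 3/20 × 19/20
= 81/2000 + 57/400 = 183/1000

P(the item is actually defective|the item is flagged defective) = (81/2000) / (183/1000) = 27/122

P(the item is actually defective|the item is flagged defective) = 27/122 ≈ 22.13%


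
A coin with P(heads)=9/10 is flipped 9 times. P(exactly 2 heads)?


Binomial: P(X=2) = C(9,2)×p^2×(1-p)^7
= 36 × 81/100 × 1/10000000 = 729/250000000

P(X=2) = 729/250000000 ≈ 0.00%


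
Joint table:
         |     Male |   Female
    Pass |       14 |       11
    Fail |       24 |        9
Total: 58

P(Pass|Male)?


P(Pass|Male) = 14/(14+24) = 14/38 = 7/19

P = 7/19 ≈ 36.84%


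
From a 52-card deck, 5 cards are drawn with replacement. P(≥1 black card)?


P(not a black card) = 26/52 = 1/2
P(none in 5 draws) = (1/2)^5 = 1/32
P(≥1 black card) = 1 - 1/32 = 31/32

P = 31/32 ≈ 96.88%


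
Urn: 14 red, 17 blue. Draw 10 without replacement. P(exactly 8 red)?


Hypergeometric: C(14,8)×C(17,2)/C(31,10)
= 3003×136/44352165 = 952/103385

P(X=8) = 952/103385 ≈ 0.92%


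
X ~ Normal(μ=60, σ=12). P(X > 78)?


z = (78-60)/12 = 1.5
P(X > 78) = 1 - P(Z ≤ 1.5) = 1 - 0.9332 = 0.0668

P(X > 78) ≈ 0.0668


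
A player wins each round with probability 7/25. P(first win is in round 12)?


Geometric: P(X=12) = (1-p)^(k-1)×p = (18/25)^11×7/25 = 449878870554624/59604644775390625

P(X=12) = 449878870554624/59604644775390625 ≈ 0.75%


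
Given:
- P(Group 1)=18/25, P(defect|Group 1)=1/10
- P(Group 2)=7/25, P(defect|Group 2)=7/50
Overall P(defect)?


P(B) = Σ P(B|Aᵢ)×P(Aᵢ)
  1/10×18/25 = 9/125
  7/50×7/25 = 49/1250
Sum = 139/1250

P(defect) = 139/1250 ≈ 11.12%


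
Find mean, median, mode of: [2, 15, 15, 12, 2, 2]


Sorted: [2, 2, 2, 12, 15, 15]
Mean = 48/6 = 8
Median = 7
Freq: {2: 3, 15: 2, 12: 1}
Mode: [2]

Mean=8, Median=7, Mode=2


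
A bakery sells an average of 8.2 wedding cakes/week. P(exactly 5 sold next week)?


Poisson(λ=8.2): P(X=5) = e^(-λ)×λ^k/k!
= e^(-8.2) × 8.2^5 / 5!
≈ 0.00027465357 × 37073.98432 / 120 ≈ 0.084854

P(X=5) ≈ 0.084854 ≈ 8.49%


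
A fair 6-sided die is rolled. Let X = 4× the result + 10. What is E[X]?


E[die] = (1+6)/2 = 7/2
E[X] = 4×7/2 + 10 = 24

E[X] = 24


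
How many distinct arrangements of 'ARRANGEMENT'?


Letters: 11, freq: {'A': 2, 'R': 2, 'N': 2, 'G': 1, 'E': 2, 'M': 1, 'T': 1}
11!/(2!×2!×2!×1!×2!×1!×1!) = 39916800/16 = 2494800

2494800


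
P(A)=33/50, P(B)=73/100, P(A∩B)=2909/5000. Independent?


P(A)×P(B) = 2409/5000
P(A∩B) = 2909/5000
Not equal → NOT independent

No, not independent


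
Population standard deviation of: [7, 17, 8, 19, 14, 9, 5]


Mean = 79/7
  (7-79/7)²=900/49
  (17-79/7)²=1600/49
  (8-79/7)²=529/49
  (19-79/7)²=2916/49
  (14-79/7)²=361/49
  (9-79/7)²=256/49
  (5-79/7)²=1936/49
Σ(x-μ)² = 1214/7
σ² = (1214/7)/7 = 1214/49

σ = √(1214/49) ≈ 4.9775


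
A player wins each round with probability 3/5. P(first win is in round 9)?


Geometric: P(X=9) = (1-p)^(k-1)×p = (2/5)^8×3/5 = 768/1953125

P(X=9) = 768/1953125 ≈ 0.04%


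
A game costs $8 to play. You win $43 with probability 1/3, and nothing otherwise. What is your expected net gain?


E[gain] = (43-8)×1/3 + (-8)×2/3
= 35/3 - 16/3 = 19/3

Expected net gain = $19/3 ≈ $6.33


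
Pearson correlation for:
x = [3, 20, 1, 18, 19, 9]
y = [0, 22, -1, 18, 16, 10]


n=6, Σx=70, Σy=65, Σxy=1157, Σx²=1176, Σy²=1165
r = (6×1157 - 70×65)/√((6×1176 - 70²)(6×1165 - 65²))
= 2392/√(2156×2765) = 2392/√5961340 ≈ 2392/2441.5856 ≈ 0.9797

r ≈ 0.9797


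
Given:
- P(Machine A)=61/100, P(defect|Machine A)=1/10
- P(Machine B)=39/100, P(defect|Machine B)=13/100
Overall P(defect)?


P(B) = Σ P(B|Aᵢ)×P(Aᵢ)
  1/10×61/100 = 61/1000
  13/100×39/100 = 507/10000
Sum = 1117/10000

P(defect) = 1117/10000 ≈ 11.17%


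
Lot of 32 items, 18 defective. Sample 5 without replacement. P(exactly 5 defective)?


Hypergeometric: C(18,5)×C(14,0)/C(32,5)
= 8568×1/201376 = 153/3596

P(X=5) = 153/3596 ≈ 4.25%


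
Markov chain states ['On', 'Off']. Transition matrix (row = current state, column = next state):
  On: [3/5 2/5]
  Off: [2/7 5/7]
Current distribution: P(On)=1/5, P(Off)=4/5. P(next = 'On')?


P(next=On) = Σᵢ P(now=i)×P(i→On)
= 1/5×3/5 + 4/5×2/7
= 3/25 + 8/35 = 61/175

P = 61/175 ≈ 0.3486


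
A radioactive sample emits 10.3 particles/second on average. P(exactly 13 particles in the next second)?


Poisson(λ=10.3): P(X=13) = e^(-λ)×λ^k/k!
= e^(-10.3) × 10.3^13 / 13!
≈ 3.363309519e-05 × 1.46853371345e+13 / 6227020800 ≈ 0.079318

P(X=13) ≈ 0.079318 ≈ 7.93%


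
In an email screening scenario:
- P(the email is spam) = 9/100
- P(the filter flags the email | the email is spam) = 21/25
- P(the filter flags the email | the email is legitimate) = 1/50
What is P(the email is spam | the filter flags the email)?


Using Bayes' theorem:
P(A|B) = P(B|A)·P(A) / P(B)

P(the filter flags the email) = 21/25 × 9/100 + 1/50 × 91/100
= 189/2500 + 91/5000 = 469/5000

P(the email is spam|the filter flags the email) = (189/2500) / (469/5000) = 54/67

P(the email is spam|the filter flags the email) = 54/67 ≈ 80.60%


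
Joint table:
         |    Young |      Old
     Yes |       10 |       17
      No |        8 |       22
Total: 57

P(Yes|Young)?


P(Yes|Young) = 10/(10+8) = 10/18 = 5/9

P = 5/9 ≈ 55.56%


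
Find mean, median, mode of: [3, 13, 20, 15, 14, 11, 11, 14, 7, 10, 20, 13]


Sorted: [3, 7, 10, 11, 11, 13, 13, 14, 14, 15, 20, 20]
Mean = 151/12
Median = 13
Freq: {3: 1, 13: 2, 20: 2, 15: 1, 14: 2, 11: 2, 7: 1, 10: 1}
Mode: [11, 13, 14, 20]

Mean=151/12, Median=13, Mode=[11, 13, 14, 20]


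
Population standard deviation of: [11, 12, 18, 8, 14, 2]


Mean = 65/6
  (11-65/6)²=1/36
  (12-65/6)²=49/36
  (18-65/6)²=1849/36
  (8-65/6)²=289/36
  (14-65/6)²=361/36
  (2-65/6)²=2809/36
Σ(x-μ)² = 893/6
σ² = (893/6)/6 = 893/36

σ = √(893/36) ≈ 4.9805


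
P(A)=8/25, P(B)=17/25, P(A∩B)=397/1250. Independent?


P(A)×P(B) = 136/625
P(A∩B) = 397/1250
Not equal → NOT independent

No, not independent


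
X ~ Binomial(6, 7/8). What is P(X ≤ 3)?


P(X ≤ 3) = Σ P(X=i) for i=0..3
P(X=0) = 1/262144
P(X=1) = 21/131072
P(X=2) = 735/262144
P(X=3) = 1715/65536
Sum = 3819/131072

P(X ≤ 3) = 3819/131072 ≈ 2.91%


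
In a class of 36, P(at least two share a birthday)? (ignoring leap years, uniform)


P(all different) = Π(365-i)/365 for i=0..35
= 0.167818
P(match) = 1 - 0.167818 = 0.832182

P ≈ 0.8322 ≈ 83.22%


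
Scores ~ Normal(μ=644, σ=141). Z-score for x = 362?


z = (x - μ)/σ = (362 - 644)/141 = -2.0

z = -2.0


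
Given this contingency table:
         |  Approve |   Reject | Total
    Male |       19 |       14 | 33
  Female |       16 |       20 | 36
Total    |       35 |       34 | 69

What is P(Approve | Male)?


P(Approve | Male) = 19/(19+14) = 19/33

P(Approve|Male) = 19/33 ≈ 57.58%


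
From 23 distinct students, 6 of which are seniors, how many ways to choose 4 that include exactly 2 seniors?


Choose 2 of the 6 seniors and 2 of the other 17 students:
C(6,2)×C(17,2) = 15×136 = 2040

2040


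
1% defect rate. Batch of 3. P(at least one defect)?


P(all good) = (99/100)^3 = 970299/1000000
P(≥1 defect) = 29701/1000000

P = 29701/1000000 ≈ 2.97%


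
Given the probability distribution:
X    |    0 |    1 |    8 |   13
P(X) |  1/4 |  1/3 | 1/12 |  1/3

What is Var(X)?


E[X] = 16/3
E[X²] = 62
Var(X) = E[X²] - (E[X])² = 62 - 256/9 = 302/9

Var(X) = 302/9 ≈ 33.5556


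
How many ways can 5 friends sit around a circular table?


Circular arrangements of 5 distinct objects: fix one position to break rotational symmetry.
(n-1)! = 4! = 24

24


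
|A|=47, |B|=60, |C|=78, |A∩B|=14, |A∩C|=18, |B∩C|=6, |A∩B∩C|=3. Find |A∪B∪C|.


|A∪B∪C| = 47+60+78-14-18-6+3 = 150

|A∪B∪C| = 150


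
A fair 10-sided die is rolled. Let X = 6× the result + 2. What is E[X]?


E[die] = (1+10)/2 = 11/2
E[X] = 6×11/2 + 2 = 35

E[X] = 35


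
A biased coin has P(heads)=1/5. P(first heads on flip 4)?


Geometric: P(X=4) = (1-p)^(k-1)×p = (4/5)^3×1/5 = 64/625

P(X=4) = 64/625 ≈ 10.24%


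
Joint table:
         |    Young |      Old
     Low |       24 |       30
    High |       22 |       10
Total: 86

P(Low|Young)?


P(Low|Young) = 24/(24+22) = 24/46 = 12/23

P = 12/23 ≈ 52.17%


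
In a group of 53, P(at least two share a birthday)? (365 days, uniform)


P(all different) = Π(365-i)/365 for i=0..52
= 0.018862
P(match) = 1 - 0.018862 = 0.981138

P ≈ 0.9811 ≈ 98.11%


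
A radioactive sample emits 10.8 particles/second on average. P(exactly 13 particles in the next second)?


Poisson(λ=10.8): P(X=13) = e^(-λ)×λ^k/k!
= e^(-10.8) × 10.8^13 / 13!
≈ 2.039950341e-05 × 2.71962372616e+13 / 6227020800 ≈ 0.089094

P(X=13) ≈ 0.089094 ≈ 8.91%


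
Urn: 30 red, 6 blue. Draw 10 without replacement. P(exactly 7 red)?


Hypergeometric: C(30,7)×C(6,3)/C(36,10)
= 2035800×20/254186856 = 6500/40579

P(X=7) = 6500/40579 ≈ 16.02%


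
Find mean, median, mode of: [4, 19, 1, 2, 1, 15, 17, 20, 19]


Sorted: [1, 1, 2, 4, 15, 17, 19, 19, 20]
Mean = 98/9
Median = 15
Freq: {4: 1, 19: 2, 1: 2, 2: 1, 15: 1, 17: 1, 20: 1}
Mode: [1, 19]

Mean=98/9, Median=15, Mode=[1, 19]


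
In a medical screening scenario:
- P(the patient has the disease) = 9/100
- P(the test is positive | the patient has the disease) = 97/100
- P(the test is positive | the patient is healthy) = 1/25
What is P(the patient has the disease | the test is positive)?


Using Bayes' theorem:
P(A|B) = P(B|A)·P(A) / P(B)

P(the test is positive) = 97/100 × 9/100 + 1/25 × 91/100
= 873/10000 + 91/2500 = 1237/10000

P(the patient has the disease|the test is positive) = (873/10000) / (1237/10000) = 873/1237

P(the patient has the disease|the test is positive) = 873/1237 ≈ 70.57%


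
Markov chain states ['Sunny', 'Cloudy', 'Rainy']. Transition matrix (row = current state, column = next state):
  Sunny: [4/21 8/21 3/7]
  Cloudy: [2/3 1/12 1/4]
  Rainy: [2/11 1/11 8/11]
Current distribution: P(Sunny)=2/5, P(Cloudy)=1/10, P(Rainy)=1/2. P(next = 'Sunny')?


P(next=Sunny) = Σᵢ P(now=i)×P(i→Sunny)
= 2/5×4/21 + 1/10×2/3 + 1/2×2/11
= 8/105 + 1/15 + 1/11 = 18/77

P = 18/77 ≈ 0.2338


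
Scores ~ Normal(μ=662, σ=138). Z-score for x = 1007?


z = (x - μ)/σ = (1007 - 662)/138 = 2.5

z = 2.5


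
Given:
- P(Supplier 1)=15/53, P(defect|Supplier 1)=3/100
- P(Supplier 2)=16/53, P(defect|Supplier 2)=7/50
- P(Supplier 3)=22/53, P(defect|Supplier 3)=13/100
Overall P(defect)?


P(B) = Σ P(B|Aᵢ)×P(Aᵢ)
  3/100×15/53 = 9/1060
  7/50×16/53 = 56/1325
  13/100×22/53 = 143/2650
Sum = 111/1060

P(defect) = 111/1060 ≈ 10.47%


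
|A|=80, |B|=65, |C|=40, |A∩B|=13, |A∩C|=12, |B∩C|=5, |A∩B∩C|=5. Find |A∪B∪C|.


|A∪B∪C| = 80+65+40-13-12-5+5 = 160

|A∪B∪C| = 160


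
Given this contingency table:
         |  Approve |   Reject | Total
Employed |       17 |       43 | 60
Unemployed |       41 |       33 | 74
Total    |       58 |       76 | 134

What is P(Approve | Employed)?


P(Approve | Employed) = 17/(17+43) = 17/60

P(Approve|Employed) = 17/60 ≈ 28.33%


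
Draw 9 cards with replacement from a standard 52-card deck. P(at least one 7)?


P(not a 7) = 48/52 = 12/13
P(none in 9 draws) = (12/13)^9 = 5159780352/10604499373
P(≥1 7) = 1 - 5159780352/10604499373 = 5444719021/10604499373

P = 5444719021/10604499373 ≈ 51.34%


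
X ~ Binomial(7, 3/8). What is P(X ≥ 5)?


P(X ≥ 5) = Σ P(X=i) for i=5..7
P(X=5) = 127575/2097152
P(X=6) = 25515/2097152
P(X=7) = 2187/2097152
Sum = 155277/2097152

P(X ≥ 5) = 155277/2097152 ≈ 7.40%


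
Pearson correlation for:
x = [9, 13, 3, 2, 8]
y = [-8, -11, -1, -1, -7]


n=5, Σx=35, Σy=-28, Σxy=-276, Σx²=327, Σy²=236
r = (5×(-276) - 35×(-28))/√((5×327 - 35²)(5×236 - (-28)²))
= -400/√(410×396) = -400/√162360 ≈ -400/402.9392 ≈ -0.9927

r ≈ -0.9927


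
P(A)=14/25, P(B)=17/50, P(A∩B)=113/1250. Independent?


P(A)×P(B) = 119/625
P(A∩B) = 113/1250
Not equal → NOT independent

No, not independent


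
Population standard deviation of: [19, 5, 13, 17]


Mean = 54/4 = 27/2
  (19-27/2)²=121/4
  (5-27/2)²=289/4
  (13-27/2)²=1/4
  (17-27/2)²=49/4
Σ(x-μ)² = 115
σ² = 115/4

σ = √(115/4) ≈ 5.3619


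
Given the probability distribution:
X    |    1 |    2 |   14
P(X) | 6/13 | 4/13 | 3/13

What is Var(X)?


E[X] = 56/13
E[X²] = 610/13
Var(X) = E[X²] - (E[X])² = 610/13 - 3136/169 = 4794/169

Var(X) = 4794/169 ≈ 28.3669


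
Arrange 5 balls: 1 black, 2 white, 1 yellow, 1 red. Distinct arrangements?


5!/(1!×2!×1!×1!) = 60

60


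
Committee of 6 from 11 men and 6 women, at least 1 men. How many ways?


Count by #men:
  1M,5W: C(11,1)×C(6,5)=66
  2M,4W: C(11,2)×C(6,4)=825
  3M,3W: C(11,3)×C(6,3)=3300
  4M,2W: C(11,4)×C(6,2)=4950
  5M,1W: C(11,5)×C(6,1)=2772
  6M,0W: C(11,6)×C(6,0)=462
Total = 12375

12375


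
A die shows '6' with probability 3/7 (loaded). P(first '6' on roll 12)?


Geometric: P(X=12) = (1-p)^(k-1)×p = (4/7)^11×3/7 = 12582912/13841287201

P(X=12) = 12582912/13841287201 ≈ 0.09%


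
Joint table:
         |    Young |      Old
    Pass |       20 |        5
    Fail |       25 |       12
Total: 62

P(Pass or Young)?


P(Pass∨Young) = P(Pass) + P(Young) - P(Pass∧Young)
= (25 + 45 - 20)/62 = 50/62 = 25/31

P = 25/31 ≈ 80.65%


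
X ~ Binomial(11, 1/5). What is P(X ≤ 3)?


P(X ≤ 3) = Σ P(X=i) for i=0..3
P(X=0) = 4194304/48828125
P(X=1) = 11534336/48828125
P(X=2) = 2883584/9765625
P(X=3) = 2162688/9765625
Sum = 65536/78125

P(X ≤ 3) = 65536/78125 ≈ 83.89%


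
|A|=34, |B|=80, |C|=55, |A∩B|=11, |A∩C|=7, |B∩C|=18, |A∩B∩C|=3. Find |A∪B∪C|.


|A∪B∪C| = 34+80+55-11-7-18+3 = 136

|A∪B∪C| = 136


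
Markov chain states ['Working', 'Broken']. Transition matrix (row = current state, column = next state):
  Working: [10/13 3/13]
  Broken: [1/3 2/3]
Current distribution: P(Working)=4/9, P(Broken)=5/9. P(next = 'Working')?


P(next=Working) = Σᵢ P(now=i)×P(i→Working)
= 4/9×10/13 + 5/9×1/3
= 40/117 + 5/27 = 185/351

P = 185/351 ≈ 0.5271


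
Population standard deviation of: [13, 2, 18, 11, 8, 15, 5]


Mean = 72/7
  (13-72/7)²=361/49
  (2-72/7)²=3364/49
  (18-72/7)²=2916/49
  (11-72/7)²=25/49
  (8-72/7)²=256/49
  (15-72/7)²=1089/49
  (5-72/7)²=1369/49
Σ(x-μ)² = 1340/7
σ² = (1340/7)/7 = 1340/49

σ = √(1340/49) ≈ 5.2294


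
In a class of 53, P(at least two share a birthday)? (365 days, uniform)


P(all different) = Π(365-i)/365 for i=0..52
= 0.018862
P(match) = 1 - 0.018862 = 0.981138

P ≈ 0.9811 ≈ 98.11%


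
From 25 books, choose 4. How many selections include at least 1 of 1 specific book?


Complement: C(25,4) - C(24,4) = 12650 - 10626 = 2024

2024


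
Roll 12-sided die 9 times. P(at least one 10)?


P(no 10)^9 = (11/12)^9 = 2357947691/5159780352
P(≥1) = 1 - 2357947691/5159780352 = 2801832661/5159780352

P = 2801832661/5159780352 ≈ 54.30%


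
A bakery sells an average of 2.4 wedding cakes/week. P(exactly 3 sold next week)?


Poisson(λ=2.4): P(X=3) = e^(-λ)×λ^k/k!
= e^(-2.4) × 2.4^3 / 3!
≈ 0.09071795329 × 13.824 / 6 ≈ 0.209014

P(X=3) ≈ 0.209014 ≈ 20.90%


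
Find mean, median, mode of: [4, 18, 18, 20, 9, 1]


Sorted: [1, 4, 9, 18, 18, 20]
Mean = 70/6 = 35/3
Median = 27/2
Freq: {4: 1, 18: 2, 20: 1, 9: 1, 1: 1}
Mode: [18]

Mean=35/3, Median=27/2, Mode=18


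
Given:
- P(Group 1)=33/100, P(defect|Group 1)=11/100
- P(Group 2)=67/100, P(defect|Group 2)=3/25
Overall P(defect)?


P(B) = Σ P(B|Aᵢ)×P(Aᵢ)
  11/100×33/100 = 363/10000
  3/25×67/100 = 201/2500
Sum = 1167/10000

P(defect) = 1167/10000 ≈ 11.67%


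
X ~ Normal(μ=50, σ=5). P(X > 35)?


z = (35-50)/5 = -3.0
P(X > 35) = 1 - P(Z ≤ -3.0) = 1 - 0.0013 = 0.9987

P(X > 35) ≈ 0.9987


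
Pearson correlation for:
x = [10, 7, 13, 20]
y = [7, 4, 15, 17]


n=4, Σx=50, Σy=43, Σxy=633, Σx²=718, Σy²=579
r = (4×633 - 50×43)/√((4×718 - 50²)(4×579 - 43²))
= 382/√(372×467) = 382/√173724 ≈ 382/416.8021 ≈ 0.9165

r ≈ 0.9165


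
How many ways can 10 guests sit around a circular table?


Circular arrangements of 10 distinct objects: fix one position to break rotational symmetry.
(n-1)! = 9! = 362880

362880


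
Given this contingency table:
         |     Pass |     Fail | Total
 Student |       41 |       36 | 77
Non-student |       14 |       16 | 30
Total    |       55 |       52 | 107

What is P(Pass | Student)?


P(Pass | Student) = 41/(41+36) = 41/77

P(Pass|Student) = 41/77 ≈ 53.25%


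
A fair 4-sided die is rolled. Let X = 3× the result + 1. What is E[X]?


E[die] = (1+4)/2 = 5/2
E[X] = 3×5/2 + 1 = 17/2

E[X] = 17/2


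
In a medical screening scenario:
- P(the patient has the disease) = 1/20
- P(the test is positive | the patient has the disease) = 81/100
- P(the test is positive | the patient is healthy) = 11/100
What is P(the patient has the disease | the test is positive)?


Using Bayes' theorem:
P(A|B) = P(B|A)·P(A) / P(B)

P(the test is positive) = 81/100 × 1/20 + 11/100 × 19/20
= 81/2000 + 209/2000 = 29/200

P(the patient has the disease|the test is positive) = (81/2000) / (29/200) = 81/290

P(the patient has the disease|the test is positive) = 81/290 ≈ 27.93%


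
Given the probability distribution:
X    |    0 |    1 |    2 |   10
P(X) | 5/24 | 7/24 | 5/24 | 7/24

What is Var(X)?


E[X] = 29/8
E[X²] = 727/24
Var(X) = E[X²] - (E[X])² = 727/24 - 841/64 = 3293/192

Var(X) = 3293/192 ≈ 17.1510


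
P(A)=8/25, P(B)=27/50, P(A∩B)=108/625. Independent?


P(A)×P(B) = 108/625
P(A∩B) = 108/625
Equal ✓ → Independent

Yes, independent


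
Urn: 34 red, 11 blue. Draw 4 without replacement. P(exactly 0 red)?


Hypergeometric: C(34,0)×C(11,4)/C(45,4)
= 1×330/148995 = 2/903

P(X=0) = 2/903 ≈ 0.22%


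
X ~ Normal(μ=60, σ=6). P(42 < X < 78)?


z₁=(42-60)/6=-3.0, z₂=(78-60)/6=3.0
P = Φ(3.0) - Φ(-3.0) = 0.998650 - 0.001350 = 0.997300 ≈ 0.9973

P(42 < X < 78) ≈ 0.9973


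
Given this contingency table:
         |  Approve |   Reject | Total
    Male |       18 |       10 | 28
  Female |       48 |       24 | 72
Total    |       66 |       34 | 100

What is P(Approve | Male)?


P(Approve | Male) = 18/(18+10) = 18/28 = 9/14

P(Approve|Male) = 9/14 ≈ 64.29%


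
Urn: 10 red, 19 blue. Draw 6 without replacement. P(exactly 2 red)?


Hypergeometric: C(10,2)×C(19,4)/C(29,6)
= 45×3876/475020 = 969/2639

P(X=2) = 969/2639 ≈ 36.72%


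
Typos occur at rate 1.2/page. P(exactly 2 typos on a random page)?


Poisson(λ=1.2): P(X=2) = e^(-λ)×λ^k/k!
= e^(-1.2) × 1.2^2 / 2!
≈ 0.3011942119 × 1.44 / 2 ≈ 0.216860

P(X=2) ≈ 0.216860 ≈ 21.69%


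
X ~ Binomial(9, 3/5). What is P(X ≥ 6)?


P(X ≥ 6) = Σ P(X=i) for i=6..9
P(X=6) = 489888/1953125
P(X=7) = 314928/1953125
P(X=8) = 118098/1953125
P(X=9) = 19683/1953125
Sum = 942597/1953125

P(X ≥ 6) = 942597/1953125 ≈ 48.26%


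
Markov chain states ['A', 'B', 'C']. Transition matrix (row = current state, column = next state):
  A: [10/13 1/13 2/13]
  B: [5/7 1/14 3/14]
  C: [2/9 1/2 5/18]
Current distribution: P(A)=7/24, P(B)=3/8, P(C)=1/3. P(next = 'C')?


P(next=C) = Σᵢ P(now=i)×P(i→C)
= 7/24×2/13 + 3/8×3/14 + 1/3×5/18
= 7/156 + 9/112 + 5/54 = 8563/39312

P = 8563/39312 ≈ 0.2178


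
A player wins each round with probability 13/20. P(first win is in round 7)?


Geometric: P(X=7) = (1-p)^(k-1)×p = (7/20)^6×13/20 = 1529437/1280000000

P(X=7) = 1529437/1280000000 ≈ 0.12%


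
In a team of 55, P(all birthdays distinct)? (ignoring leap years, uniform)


P(all different) = Π(365-i)/365 for i=0..54
= (365/365)×(364/365)×...×(311/365)
= 0.013738

P ≈ 0.0137 ≈ 1.37%


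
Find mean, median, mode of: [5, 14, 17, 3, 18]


Sorted: [3, 5, 14, 17, 18]
Mean = 57/5
Median = 14
Freq: {5: 1, 14: 1, 17: 1, 3: 1, 18: 1}
Mode: No mode

Mean=57/5, Median=14, Mode=No mode


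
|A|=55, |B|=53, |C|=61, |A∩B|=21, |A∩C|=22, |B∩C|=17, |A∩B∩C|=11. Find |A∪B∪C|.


|A∪B∪C| = 55+53+61-21-22-17+11 = 120

|A∪B∪C| = 120


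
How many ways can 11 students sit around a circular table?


Circular arrangements of 11 distinct objects: fix one position to break rotational symmetry.
(n-1)! = 10! = 3628800

3628800


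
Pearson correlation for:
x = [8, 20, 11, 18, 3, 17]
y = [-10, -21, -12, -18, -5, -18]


n=6, Σx=77, Σy=-84, Σxy=-1277, Σx²=1207, Σy²=1358
r = (6×(-1277) - 77×(-84))/√((6×1207 - 77²)(6×1358 - (-84)²))
= -1194/√(1313×1092) = -1194/√1433796 ≈ -1194/1197.4122 ≈ -0.9972

r ≈ -0.9972


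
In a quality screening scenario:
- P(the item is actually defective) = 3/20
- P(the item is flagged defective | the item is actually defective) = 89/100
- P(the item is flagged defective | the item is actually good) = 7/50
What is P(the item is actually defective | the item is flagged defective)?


Using Bayes' theorem:
P(A|B) = P(B|A)·P(A) / P(B)

P(the item is flagged defective) = 89/100 × 3/20 + 7/50 × 17/20
= 267/2000 + 119/1000 = 101/400

P(the item is actually defective|the item is flagged defective) = (267/2000) / (101/400) = 267/505

P(the item is actually defective|the item is flagged defective) = 267/505 ≈ 52.87%


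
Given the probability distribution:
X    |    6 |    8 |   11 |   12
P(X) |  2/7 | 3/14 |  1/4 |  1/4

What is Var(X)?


E[X] = 257/28
E[X²] = 361/4
Var(X) = E[X²] - (E[X])² = 361/4 - 66049/784 = 4707/784

Var(X) = 4707/784 ≈ 6.0038


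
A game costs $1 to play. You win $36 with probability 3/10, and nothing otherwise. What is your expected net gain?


E[gain] = (36-1)×3/10 + (-1)×7/10
= 21/2 - 7/10 = 49/5

Expected net gain = $49/5 ≈ $9.80


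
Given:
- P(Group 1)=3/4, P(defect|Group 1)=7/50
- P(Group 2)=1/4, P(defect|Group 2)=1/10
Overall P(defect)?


P(B) = Σ P(B|Aᵢ)×P(Aᵢ)
  7/50×3/4 = 21/200
  1/10×1/4 = 1/40
Sum = 13/100

P(defect) = 13/100 ≈ 13.00%


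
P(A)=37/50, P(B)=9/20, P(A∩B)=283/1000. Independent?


P(A)×P(B) = 333/1000
P(A∩B) = 283/1000
Not equal → NOT independent

No, not independent


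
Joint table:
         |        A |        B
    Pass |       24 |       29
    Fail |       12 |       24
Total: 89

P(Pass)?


P(Pass) = (24+29)/89 = 53/89

P(Pass) = 53/89 ≈ 59.55%


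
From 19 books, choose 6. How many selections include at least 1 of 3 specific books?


Complement: C(19,6) - C(16,6) = 27132 - 8008 = 19124

19124


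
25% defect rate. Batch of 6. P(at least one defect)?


P(all good) = (3/4)^6 = 729/4096
P(≥1 defect) = 3367/4096

P = 3367/4096 ≈ 82.20%


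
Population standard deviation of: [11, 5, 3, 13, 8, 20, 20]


Mean = 80/7
  (11-80/7)²=9/49
  (5-80/7)²=2025/49
  (3-80/7)²=3481/49
  (13-80/7)²=121/49
  (8-80/7)²=576/49
  (20-80/7)²=3600/49
  (20-80/7)²=3600/49
Σ(x-μ)² = 1916/7
σ² = (1916/7)/7 = 1916/49

σ = √(1916/49) ≈ 6.2532


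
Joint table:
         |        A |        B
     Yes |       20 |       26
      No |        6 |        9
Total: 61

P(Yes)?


P(Yes) = (20+26)/61 = 46/61

P(Yes) = 46/61 ≈ 75.41%


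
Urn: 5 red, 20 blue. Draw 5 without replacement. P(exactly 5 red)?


Hypergeometric: C(5,5)×C(20,0)/C(25,5)
= 1×1/53130 = 1/53130

P(X=5) = 1/53130 ≈ 0.00%


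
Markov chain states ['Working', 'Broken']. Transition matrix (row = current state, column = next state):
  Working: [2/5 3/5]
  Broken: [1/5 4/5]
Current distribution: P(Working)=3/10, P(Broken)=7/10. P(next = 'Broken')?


P(next=Broken) = Σᵢ P(now=i)×P(i→Broken)
= 3/10×3/5 + 7/10×4/5
= 9/50 + 14/25 = 37/50

P = 37/50 ≈ 0.7400


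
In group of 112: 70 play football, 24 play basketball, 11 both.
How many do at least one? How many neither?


|A∪B| = 70+24-11 = 83
Neither = 112-83 = 29

At least one: 83; Neither: 29


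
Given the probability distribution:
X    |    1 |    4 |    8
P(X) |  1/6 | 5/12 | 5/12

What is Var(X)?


E[X] = 31/6
E[X²] = 67/2
Var(X) = E[X²] - (E[X])² = 67/2 - 961/36 = 245/36

Var(X) = 245/36 ≈ 6.8056


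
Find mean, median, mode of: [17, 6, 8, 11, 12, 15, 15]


Sorted: [6, 8, 11, 12, 15, 15, 17]
Mean = 84/7 = 12
Median = 12
Freq: {17: 1, 6: 1, 8: 1, 11: 1, 12: 1, 15: 2}
Mode: [15]

Mean=12, Median=12, Mode=15


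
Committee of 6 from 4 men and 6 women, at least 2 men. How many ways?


Count by #men:
  2M,4W: C(4,2)×C(6,4)=90
  3M,3W: C(4,3)×C(6,3)=80
  4M,2W: C(4,4)×C(6,2)=15
Total = 185

185


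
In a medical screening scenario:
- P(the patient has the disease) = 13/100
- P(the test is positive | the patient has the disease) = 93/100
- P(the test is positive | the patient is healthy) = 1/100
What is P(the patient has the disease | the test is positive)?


Using Bayes' theorem:
P(A|B) = P(B|A)·P(A) / P(B)

P(the test is positive) = 93/100 × 13/100 + 1/100 × 87/100
= 1209/10000 + 87/10000 = 81/625

P(the patient has the disease|the test is positive) = (1209/10000) / (81/625) = 403/432

P(the patient has the disease|the test is positive) = 403/432 ≈ 93.29%


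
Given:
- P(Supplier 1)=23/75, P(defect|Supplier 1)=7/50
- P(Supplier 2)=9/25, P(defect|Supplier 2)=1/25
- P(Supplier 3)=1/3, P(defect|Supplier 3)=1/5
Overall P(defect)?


P(B) = Σ P(B|Aᵢ)×P(Aᵢ)
  7/50×23/75 = 161/3750
  1/25×9/25 = 9/625
  1/5×1/3 = 1/15
Sum = 31/250

P(defect) = 31/250 ≈ 12.40%


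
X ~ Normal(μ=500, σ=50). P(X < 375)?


z = (375-500)/50 = -2.5
P(Z < -2.5) = 0.0062

P(X < 375) ≈ 0.0062


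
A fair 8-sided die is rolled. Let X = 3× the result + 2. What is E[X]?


E[die] = (1+8)/2 = 9/2
E[X] = 3×9/2 + 2 = 31/2

E[X] = 31/2


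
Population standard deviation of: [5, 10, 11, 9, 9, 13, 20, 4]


Mean = 81/8
  (5-81/8)²=1681/64
  (10-81/8)²=1/64
  (11-81/8)²=49/64
  (9-81/8)²=81/64
  (9-81/8)²=81/64
  (13-81/8)²=529/64
  (20-81/8)²=6241/64
  (4-81/8)²=2401/64
Σ(x-μ)² = 1383/8
σ² = (1383/8)/8 = 1383/64

σ = √(1383/64) ≈ 4.6486


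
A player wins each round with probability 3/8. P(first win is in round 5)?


Geometric: P(X=5) = (1-p)^(k-1)×p = (5/8)^4×3/8 = 1875/32768

P(X=5) = 1875/32768 ≈ 5.72%


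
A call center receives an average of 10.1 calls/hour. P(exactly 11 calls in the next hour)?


Poisson(λ=10.1): P(X=11) = e^(-λ)×λ^k/k!
= e^(-10.1) × 10.1^11 / 11!
≈ 4.107955523e-05 × 111566834667 / 39916800 ≈ 0.114817

P(X=11) ≈ 0.114817 ≈ 11.48%


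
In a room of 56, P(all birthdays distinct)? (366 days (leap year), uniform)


P(all different) = Π(366-i)/366 for i=0..55
= (366/366)×(365/366)×...×(311/366)
= 0.011818

P ≈ 0.0118 ≈ 1.18%


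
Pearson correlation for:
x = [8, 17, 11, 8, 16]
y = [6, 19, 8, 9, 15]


n=5, Σx=60, Σy=57, Σxy=771, Σx²=794, Σy²=767
r = (5×771 - 60×57)/√((5×794 - 60²)(5×767 - 57²))
= 435/√(370×586) = 435/√216820 ≈ 435/465.6393 ≈ 0.9342

r ≈ 0.9342


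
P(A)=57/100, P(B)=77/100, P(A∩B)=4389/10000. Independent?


P(A)×P(B) = 4389/10000
P(A∩B) = 4389/10000
Equal ✓ → Independent

Yes, independent


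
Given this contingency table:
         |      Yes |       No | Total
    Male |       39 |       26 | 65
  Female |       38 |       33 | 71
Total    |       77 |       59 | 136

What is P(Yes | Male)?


P(Yes | Male) = 39/(39+26) = 39/65 = 3/5

P(Yes|Male) = 3/5 ≈ 60.00%


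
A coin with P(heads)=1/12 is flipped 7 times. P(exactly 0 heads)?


Binomial: P(X=0) = C(7,0)×p^0×(1-p)^7
= 1 × 1 × 19487171/35831808 = 19487171/35831808

P(X=0) = 19487171/35831808 ≈ 54.39%


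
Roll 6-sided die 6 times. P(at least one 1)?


P(no 1)^6 = (5/6)^6 = 15625/46656
P(≥1) = 1 - 15625/46656 = 31031/46656

P = 31031/46656 ≈ 66.51%


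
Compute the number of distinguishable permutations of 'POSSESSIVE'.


Letters: 10, freq: {'P': 1, 'O': 1, 'S': 4, 'E': 2, 'I': 1, 'V': 1}
10!/(1!×1!×4!×2!×1!×1!) = 3628800/48 = 75600

75600


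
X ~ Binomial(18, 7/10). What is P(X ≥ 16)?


P(X ≥ 16) = Σ P(X=i) for i=16..18
P(X=16) = 45761745394340577/1000000000000000000
P(X=17) = 6281023877654589/500000000000000000
P(X=18) = 1628413597910449/1000000000000000000
Sum = 14988051686890051/250000000000000000

P(X ≥ 16) = 14988051686890051/250000000000000000 ≈ 6.00%


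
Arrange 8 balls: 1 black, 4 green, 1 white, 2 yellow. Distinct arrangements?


8!/(1!×4!×1!×2!) = 840

840


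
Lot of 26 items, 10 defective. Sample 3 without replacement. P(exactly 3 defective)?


Hypergeometric: C(10,3)×C(16,0)/C(26,3)
= 120×1/2600 = 3/65

P(X=3) = 3/65 ≈ 4.62%


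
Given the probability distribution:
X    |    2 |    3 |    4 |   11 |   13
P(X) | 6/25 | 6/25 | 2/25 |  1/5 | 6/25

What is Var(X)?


E[X] = 171/25
E[X²] = 1729/25
Var(X) = E[X²] - (E[X])² = 1729/25 - 29241/625 = 13984/625

Var(X) = 13984/625 ≈ 22.3744


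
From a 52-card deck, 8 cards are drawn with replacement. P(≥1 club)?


P(not a club) = 39/52 = 3/4
P(none in 8 draws) = (3/4)^8 = 6561/65536
P(≥1 club) = 1 - 6561/65536 = 58975/65536

P = 58975/65536 ≈ 89.99%


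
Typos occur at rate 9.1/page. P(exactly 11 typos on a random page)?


Poisson(λ=9.1): P(X=11) = e^(-λ)×λ^k/k!
= e^(-9.1) × 9.1^11 / 11!
≈ 0.0001116658085 × 35436866748.7 / 39916800 ≈ 0.099133

P(X=11) ≈ 0.099133 ≈ 9.91%


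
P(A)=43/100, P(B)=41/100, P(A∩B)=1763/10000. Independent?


P(A)×P(B) = 1763/10000
P(A∩B) = 1763/10000
Equal ✓ → Independent

Yes, independent


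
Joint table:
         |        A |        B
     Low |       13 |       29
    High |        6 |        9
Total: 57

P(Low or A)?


P(Low∨A) = P(Low) + P(A) - P(Low∧A)
= (42 + 19 - 13)/57 = 48/57 = 16/19

P = 16/19 ≈ 84.21%


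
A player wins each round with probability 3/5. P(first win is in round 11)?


Geometric: P(X=11) = (1-p)^(k-1)×p = (2/5)^10×3/5 = 3072/48828125

P(X=11) = 3072/48828125 ≈ 0.01%


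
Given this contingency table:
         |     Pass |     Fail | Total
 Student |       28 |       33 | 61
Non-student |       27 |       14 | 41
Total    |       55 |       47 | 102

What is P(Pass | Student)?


P(Pass | Student) = 28/(28+33) = 28/61

P(Pass|Student) = 28/61 ≈ 45.90%


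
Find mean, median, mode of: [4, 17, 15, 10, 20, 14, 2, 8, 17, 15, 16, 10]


Sorted: [2, 4, 8, 10, 10, 14, 15, 15, 16, 17, 17, 20]
Mean = 148/12 = 37/3
Median = 29/2
Freq: {4: 1, 17: 2, 15: 2, 10: 2, 20: 1, 14: 1, 2: 1, 8: 1, 16: 1}
Mode: [10, 15, 17]

Mean=37/3, Median=29/2, Mode=[10, 15, 17]


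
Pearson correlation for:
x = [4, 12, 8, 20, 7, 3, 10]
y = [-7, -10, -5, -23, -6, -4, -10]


n=7, Σx=64, Σy=-65, Σxy=-802, Σx²=782, Σy²=855
r = (7×(-802) - 64×(-65))/√((7×782 - 64²)(7×855 - (-65)²))
= -1454/√(1378×1760) = -1454/√2425280 ≈ -1454/1557.3311 ≈ -0.9336

r ≈ -0.9336


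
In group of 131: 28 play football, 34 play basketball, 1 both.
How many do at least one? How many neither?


|A∪B| = 28+34-1 = 61
Neither = 131-61 = 70

At least one: 61; Neither: 70


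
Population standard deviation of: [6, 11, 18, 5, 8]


Mean = 48/5
  (6-48/5)²=324/25
  (11-48/5)²=49/25
  (18-48/5)²=1764/25
  (5-48/5)²=529/25
  (8-48/5)²=64/25
Σ(x-μ)² = 546/5
σ² = (546/5)/5 = 546/25

σ = √(546/25) ≈ 4.6733


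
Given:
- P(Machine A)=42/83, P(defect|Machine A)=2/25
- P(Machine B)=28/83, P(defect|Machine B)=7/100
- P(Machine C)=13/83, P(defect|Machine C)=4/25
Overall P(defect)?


P(B) = Σ P(B|Aᵢ)×P(Aᵢ)
  2/25×42/83 = 84/2075
  7/100×28/83 = 49/2075
  4/25×13/83 = 52/2075
Sum = 37/415

P(defect) = 37/415 ≈ 8.92%


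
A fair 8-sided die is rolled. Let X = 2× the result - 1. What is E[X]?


E[die] = (1+8)/2 = 9/2
E[X] = 2×9/2 - 1 = 8

E[X] = 8


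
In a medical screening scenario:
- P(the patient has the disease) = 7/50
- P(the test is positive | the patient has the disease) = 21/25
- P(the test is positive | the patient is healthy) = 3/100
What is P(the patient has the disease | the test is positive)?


Using Bayes' theorem:
P(A|B) = P(B|A)·P(A) / P(B)

P(the test is positive) = 21/25 × 7/50 + 3/100 × 43/50
= 147/1250 + 129/5000 = 717/5000

P(the patient has the disease|the test is positive) = (147/1250) / (717/5000) = 196/239

P(the patient has the disease|the test is positive) = 196/239 ≈ 82.01%


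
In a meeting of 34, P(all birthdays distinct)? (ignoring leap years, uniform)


P(all different) = Π(365-i)/365 for i=0..33
= (365/365)×(364/365)×...×(332/365)
= 0.204683

P ≈ 0.2047 ≈ 20.47%


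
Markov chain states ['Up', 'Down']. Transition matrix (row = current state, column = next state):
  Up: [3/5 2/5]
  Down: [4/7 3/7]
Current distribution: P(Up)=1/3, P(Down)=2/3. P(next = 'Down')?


P(next=Down) = Σᵢ P(now=i)×P(i→Down)
= 1/3×2/5 + 2/3×3/7
= 2/15 + 2/7 = 44/105

P = 44/105 ≈ 0.4190
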